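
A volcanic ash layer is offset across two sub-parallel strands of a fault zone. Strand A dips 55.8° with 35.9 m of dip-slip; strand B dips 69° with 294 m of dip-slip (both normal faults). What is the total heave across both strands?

126 m

heave_A = 35.9 × cos(55.8°) = 20.18 m
heave_B = 294 × cos(69°) = 105.4 m
total = 20.18 + 105.4 = 126 m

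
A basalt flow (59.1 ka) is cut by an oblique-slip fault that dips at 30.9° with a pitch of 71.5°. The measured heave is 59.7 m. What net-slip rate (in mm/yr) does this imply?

1.24 mm/yr

dip-slip = heave / cos(dip) = 59.7 / cos(30.9°) = 69.58 m
net slip = dip-slip / sin(rake) = 69.58 / sin(71.5°) = 73.37 m
rate = 73.37 m / 59.1 ka = 0.00124 m/yr = 1.24 mm/yr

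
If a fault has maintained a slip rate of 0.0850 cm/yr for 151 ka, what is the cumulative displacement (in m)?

128 m

slip = rate × time = 0.0850 cm/yr × 151 ka = 128 m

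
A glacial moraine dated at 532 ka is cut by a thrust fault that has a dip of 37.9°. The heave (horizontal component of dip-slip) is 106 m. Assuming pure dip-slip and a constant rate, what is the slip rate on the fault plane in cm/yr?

0.0253 cm/yr

dip-slip = heave / cos(dip) = 106 m / cos(37.9°) = 134.3 m
rate = 134.3 m / 532 ka = 0.000253 m/yr = 0.0253 cm/yr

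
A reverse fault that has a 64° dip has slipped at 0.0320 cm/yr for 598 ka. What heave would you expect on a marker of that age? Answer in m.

83.9 m

dip-slip = rate × time = 0.0320 cm/yr × 598 ka = 191.4 m
heave = dip-slip × cos(dip) = 191.4 × cos(64°) = 83.9 m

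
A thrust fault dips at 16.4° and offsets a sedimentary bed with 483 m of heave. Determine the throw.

142 m

throw = heave × tan(dip) = 483 × tan(16.4°) = 142 m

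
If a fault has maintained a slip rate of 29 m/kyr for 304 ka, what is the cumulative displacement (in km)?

slip = rate × time = 29 m/kyr × 304 ka = 8820 m = 8.82 km

8.82 km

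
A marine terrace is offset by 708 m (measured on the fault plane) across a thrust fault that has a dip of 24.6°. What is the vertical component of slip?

295 m

throw = dip-slip × sin(dip) = 708 m × sin(24.6°) = 295 m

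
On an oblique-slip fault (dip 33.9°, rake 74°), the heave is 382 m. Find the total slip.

479 m

dip-slip = heave / cos(dip) = 382 / cos(33.9°) = 460.2 m
net slip = dip-slip / sin(rake) = 460.2 / sin(74°) = 479 m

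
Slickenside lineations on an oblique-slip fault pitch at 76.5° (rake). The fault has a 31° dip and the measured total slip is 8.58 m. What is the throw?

4.30 m

dip-slip = net slip × sin(rake) = 8.58 m × sin(76.5°) = 8.343 m
throw = dip-slip × sin(dip) = 8.343 × sin(31°) = 4.30 m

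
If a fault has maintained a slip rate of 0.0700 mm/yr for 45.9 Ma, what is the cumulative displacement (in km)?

slip = rate × time = 0.0700 mm/yr × 45.9 Ma = 3210 m = 3.21 km

3.21 km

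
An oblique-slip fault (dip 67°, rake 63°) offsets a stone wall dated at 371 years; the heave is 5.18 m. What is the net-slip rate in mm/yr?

dip-slip = heave / cos(dip) = 5.18 / cos(67°) = 13.26 m
net slip = dip-slip / sin(rake) = 13.26 / sin(63°) = 14.88 m
rate = 14.88 m / 371 years = 0.0401 m/yr = 40.1 mm/yr

40.1 mm/yr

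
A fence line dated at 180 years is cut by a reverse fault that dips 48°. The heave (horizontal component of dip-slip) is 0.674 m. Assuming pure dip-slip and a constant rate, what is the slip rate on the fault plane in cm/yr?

0.560 cm/yr

dip-slip = heave / cos(dip) = 0.674 m / cos(48°) = 1.007 m
rate = 1.007 m / 180 years = 0.00560 m/yr = 0.560 cm/yr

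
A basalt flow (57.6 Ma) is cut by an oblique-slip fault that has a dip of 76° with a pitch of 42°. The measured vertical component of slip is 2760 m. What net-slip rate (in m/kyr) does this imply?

dip-slip = throw / sin(dip) = 2760 / sin(76°) = 2844 m
net slip = dip-slip / sin(rake) = 2844 / sin(42°) = 4251 m
rate = 4251 m / 57.6 Ma = 0.0000738 m/yr = 0.0738 m/kyr

0.0738 m/kyr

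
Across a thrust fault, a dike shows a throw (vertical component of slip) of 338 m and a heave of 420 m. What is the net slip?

539 m

net slip = √(throw² + heave²) = √(338² + 420²) = 539 m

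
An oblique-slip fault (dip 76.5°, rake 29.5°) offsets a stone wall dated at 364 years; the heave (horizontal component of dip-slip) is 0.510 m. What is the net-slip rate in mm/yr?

12.2 mm/yr

dip-slip = heave / cos(dip) = 0.510 / cos(76.5°) = 2.185 m
net slip = dip-slip / sin(rake) = 2.185 / sin(29.5°) = 4.437 m
rate = 4.437 m / 364 years = 0.0122 m/yr = 12.2 mm/yr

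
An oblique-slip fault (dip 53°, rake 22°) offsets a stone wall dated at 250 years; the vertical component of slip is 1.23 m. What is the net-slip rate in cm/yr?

1.64 cm/yr

dip-slip = throw / sin(dip) = 1.23 / sin(53°) = 1.540 m
net slip = dip-slip / sin(rake) = 1.540 / sin(22°) = 4.111 m
rate = 4.111 m / 250 years = 0.0164 m/yr = 1.64 cm/yr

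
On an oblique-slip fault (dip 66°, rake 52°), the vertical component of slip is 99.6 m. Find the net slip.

dip-slip = throw / sin(dip) = 99.6 / sin(66°) = 109 m
net slip = dip-slip / sin(rake) = 109 / sin(52°) = 138 m

138 m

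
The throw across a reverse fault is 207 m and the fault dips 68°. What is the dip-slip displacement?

223 m

dip-slip = throw / sin(dip) = 207 / sin(68°) = 223 m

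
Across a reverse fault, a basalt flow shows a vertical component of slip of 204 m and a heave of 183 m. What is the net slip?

net slip = √(throw² + heave²) = √(204² + 183²) = 274 m

274 m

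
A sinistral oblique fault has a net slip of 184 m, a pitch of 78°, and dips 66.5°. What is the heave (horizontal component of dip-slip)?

dip-slip = net slip × sin(rake) = 184 m × sin(78°) = 180 m
heave = dip-slip × cos(dip) = 180 × cos(66.5°) = 71.8 m

71.8 m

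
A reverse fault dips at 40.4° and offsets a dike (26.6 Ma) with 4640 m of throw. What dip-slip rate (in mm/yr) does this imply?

dip-slip = throw / sin(dip) = 4640 m / sin(40.4°) = 7159 m
rate = 7159 m / 26.6 Ma = 0.000269 m/yr = 0.269 mm/yr

0.269 mm/yr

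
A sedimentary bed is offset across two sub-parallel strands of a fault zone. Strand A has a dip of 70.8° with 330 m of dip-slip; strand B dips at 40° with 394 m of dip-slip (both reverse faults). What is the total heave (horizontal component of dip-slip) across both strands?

heave_A = 330 × cos(70.8°) = 108.5 m
heave_B = 394 × cos(40°) = 301.8 m
total = 108.5 + 301.8 = 410 m

410 m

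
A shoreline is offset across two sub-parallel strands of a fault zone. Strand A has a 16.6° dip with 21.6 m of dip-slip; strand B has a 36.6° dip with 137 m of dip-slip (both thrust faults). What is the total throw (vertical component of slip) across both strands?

87.9 m

throw_A = 21.6 × sin(16.6°) = 6.171 m
throw_B = 137 × sin(36.6°) = 81.68 m
total = 6.171 + 81.68 = 87.9 m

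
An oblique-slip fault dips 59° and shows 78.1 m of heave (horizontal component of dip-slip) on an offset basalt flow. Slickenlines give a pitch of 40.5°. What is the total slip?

233 m

dip-slip = heave / cos(dip) = 78.1 / cos(59°) = 151.6 m
net slip = dip-slip / sin(rake) = 151.6 / sin(40.5°) = 233 m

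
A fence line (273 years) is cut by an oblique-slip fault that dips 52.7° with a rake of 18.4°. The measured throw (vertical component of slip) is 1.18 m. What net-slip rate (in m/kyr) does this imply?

17.2 m/kyr

dip-slip = throw / sin(dip) = 1.18 / sin(52.7°) = 1.483 m
net slip = dip-slip / sin(rake) = 1.483 / sin(18.4°) = 4.700 m
rate = 4.700 m / 273 years = 0.0172 m/yr = 17.2 m/kyr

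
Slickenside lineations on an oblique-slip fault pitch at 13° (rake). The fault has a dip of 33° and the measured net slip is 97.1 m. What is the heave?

18.3 m

dip-slip = net slip × sin(rake) = 97.1 m × sin(13°) = 21.84 m
heave = dip-slip × cos(dip) = 21.84 × cos(33°) = 18.3 m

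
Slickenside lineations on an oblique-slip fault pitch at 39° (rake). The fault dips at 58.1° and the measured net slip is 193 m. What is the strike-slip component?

150 m

strike-slip = net slip × cos(rake) = 193 m × cos(39°) = 150 m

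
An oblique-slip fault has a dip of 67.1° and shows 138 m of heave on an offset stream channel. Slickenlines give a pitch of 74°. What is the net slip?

369 m

dip-slip = heave / cos(dip) = 138 / cos(67.1°) = 354.6 m
net slip = dip-slip / sin(rake) = 354.6 / sin(74°) = 369 m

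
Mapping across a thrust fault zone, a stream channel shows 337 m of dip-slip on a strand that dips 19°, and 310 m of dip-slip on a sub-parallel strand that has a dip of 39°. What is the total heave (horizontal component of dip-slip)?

560 m

heave_A = 337 × cos(19°) = 318.6 m
heave_B = 310 × cos(39°) = 240.9 m
total = 318.6 + 240.9 = 560 m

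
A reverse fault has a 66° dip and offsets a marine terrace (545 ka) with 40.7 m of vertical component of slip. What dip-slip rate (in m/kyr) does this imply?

0.0817 m/kyr

dip-slip = throw / sin(dip) = 40.7 m / sin(66°) = 44.55 m
rate = 44.55 m / 545 ka = 0.0000817 m/yr = 0.0817 m/kyr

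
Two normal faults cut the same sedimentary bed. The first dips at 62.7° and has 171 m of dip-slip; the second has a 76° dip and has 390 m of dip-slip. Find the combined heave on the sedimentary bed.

173 m

heave_A = 171 × cos(62.7°) = 78.43 m
heave_B = 390 × cos(76°) = 94.35 m
total = 78.43 + 94.35 = 173 m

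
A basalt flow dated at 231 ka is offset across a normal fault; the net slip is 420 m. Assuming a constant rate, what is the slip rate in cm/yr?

0.182 cm/yr

rate = 420 m / 231 ka = 0.00182 m/yr = 0.182 cm/yr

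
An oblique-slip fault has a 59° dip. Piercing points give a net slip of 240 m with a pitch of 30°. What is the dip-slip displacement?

dip-slip = net slip × sin(rake) = 240 m × sin(30°) = 120 m

120 m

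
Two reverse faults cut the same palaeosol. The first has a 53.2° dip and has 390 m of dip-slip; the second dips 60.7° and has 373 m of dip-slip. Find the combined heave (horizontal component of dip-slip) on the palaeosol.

416 m

heave_A = 390 × cos(53.2°) = 233.6 m
heave_B = 373 × cos(60.7°) = 182.5 m
total = 233.6 + 182.5 = 416 m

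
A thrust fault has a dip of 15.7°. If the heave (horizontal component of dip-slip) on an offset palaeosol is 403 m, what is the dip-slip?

419 m

dip-slip = heave / cos(dip) = 403 / cos(15.7°) = 419 m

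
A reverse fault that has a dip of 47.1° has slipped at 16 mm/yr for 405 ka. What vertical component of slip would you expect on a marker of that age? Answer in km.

dip-slip = rate × time = 16 mm/yr × 405 ka = 6480 m
throw = dip-slip × sin(dip) = 6480 × sin(47.1°) = 4750 m = 4.75 km

4.75 km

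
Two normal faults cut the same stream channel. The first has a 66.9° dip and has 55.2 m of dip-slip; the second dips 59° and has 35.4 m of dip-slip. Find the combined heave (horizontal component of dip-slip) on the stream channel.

heave_A = 55.2 × cos(66.9°) = 21.66 m
heave_B = 35.4 × cos(59°) = 18.23 m
total = 21.66 + 18.23 = 39.9 m

39.9 m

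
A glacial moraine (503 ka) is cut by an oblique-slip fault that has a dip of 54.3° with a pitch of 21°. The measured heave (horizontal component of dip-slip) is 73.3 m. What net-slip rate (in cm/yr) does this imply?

dip-slip = heave / cos(dip) = 73.3 / cos(54.3°) = 125.6 m
net slip = dip-slip / sin(rake) = 125.6 / sin(21°) = 350.5 m
rate = 350.5 m / 503 ka = 0.000697 m/yr = 0.0697 cm/yr

0.0697 cm/yr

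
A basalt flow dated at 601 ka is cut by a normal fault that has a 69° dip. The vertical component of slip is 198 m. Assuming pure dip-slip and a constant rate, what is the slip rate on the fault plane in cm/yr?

dip-slip = throw / sin(dip) = 198 m / sin(69°) = 212.1 m
rate = 212.1 m / 601 ka = 0.000353 m/yr = 0.0353 cm/yr

0.0353 cm/yr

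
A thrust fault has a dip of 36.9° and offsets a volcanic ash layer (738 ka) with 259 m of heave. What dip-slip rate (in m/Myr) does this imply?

dip-slip = heave / cos(dip) = 259 m / cos(36.9°) = 323.9 m
rate = 323.9 m / 738 ka = 0.000439 m/yr = 439 m/Myr

439 m/Myr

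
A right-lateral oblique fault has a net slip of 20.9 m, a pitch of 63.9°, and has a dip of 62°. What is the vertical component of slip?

dip-slip = net slip × sin(rake) = 20.9 m × sin(63.9°) = 18.77 m
throw = dip-slip × sin(dip) = 18.77 × sin(62°) = 16.6 m

16.6 m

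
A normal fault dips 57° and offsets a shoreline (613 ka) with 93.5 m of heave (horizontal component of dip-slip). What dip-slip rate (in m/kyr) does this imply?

dip-slip = heave / cos(dip) = 93.5 m / cos(57°) = 171.7 m
rate = 171.7 m / 613 ka = 0.000280 m/yr = 0.280 m/kyr

0.280 m/kyr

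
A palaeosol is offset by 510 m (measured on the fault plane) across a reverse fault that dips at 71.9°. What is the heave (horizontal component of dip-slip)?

158 m

heave = dip-slip × cos(dip) = 510 m × cos(71.9°) = 158 m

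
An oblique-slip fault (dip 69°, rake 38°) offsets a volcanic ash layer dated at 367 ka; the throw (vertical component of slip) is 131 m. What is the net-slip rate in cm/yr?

dip-slip = throw / sin(dip) = 131 / sin(69°) = 140.3 m
net slip = dip-slip / sin(rake) = 140.3 / sin(38°) = 227.9 m
rate = 227.9 m / 367 ka = 0.000621 m/yr = 0.0621 cm/yr

0.0621 cm/yr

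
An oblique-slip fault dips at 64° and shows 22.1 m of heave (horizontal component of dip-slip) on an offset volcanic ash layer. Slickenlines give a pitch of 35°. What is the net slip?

87.9 m

dip-slip = heave / cos(dip) = 22.1 / cos(64°) = 50.41 m
net slip = dip-slip / sin(rake) = 50.41 / sin(35°) = 87.9 m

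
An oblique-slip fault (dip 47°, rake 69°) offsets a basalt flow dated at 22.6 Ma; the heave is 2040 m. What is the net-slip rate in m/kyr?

0.142 m/kyr

dip-slip = heave / cos(dip) = 2040 / cos(47°) = 2991 m
net slip = dip-slip / sin(rake) = 2991 / sin(69°) = 3204 m
rate = 3204 m / 22.6 Ma = 0.000142 m/yr = 0.142 m/kyr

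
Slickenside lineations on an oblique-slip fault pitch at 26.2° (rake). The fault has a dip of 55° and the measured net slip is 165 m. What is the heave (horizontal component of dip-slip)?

dip-slip = net slip × sin(rake) = 165 m × sin(26.2°) = 72.85 m
heave = dip-slip × cos(dip) = 72.85 × cos(55°) = 41.8 m

41.8 m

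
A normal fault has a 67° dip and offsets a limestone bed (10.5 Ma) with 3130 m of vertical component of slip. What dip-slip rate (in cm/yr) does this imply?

dip-slip = throw / sin(dip) = 3130 m / sin(67°) = 3400 m
rate = 3400 m / 10.5 Ma = 0.000324 m/yr = 0.0324 cm/yr

0.0324 cm/yr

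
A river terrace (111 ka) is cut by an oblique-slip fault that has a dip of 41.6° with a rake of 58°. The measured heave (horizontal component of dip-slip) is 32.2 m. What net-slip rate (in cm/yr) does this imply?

dip-slip = heave / cos(dip) = 32.2 / cos(41.6°) = 43.06 m
net slip = dip-slip / sin(rake) = 43.06 / sin(58°) = 50.78 m
rate = 50.78 m / 111 ka = 0.000457 m/yr = 0.0457 cm/yr

0.0457 cm/yr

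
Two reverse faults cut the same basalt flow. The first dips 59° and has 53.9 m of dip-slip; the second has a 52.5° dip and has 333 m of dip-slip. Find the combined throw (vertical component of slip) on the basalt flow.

310 m

throw_A = 53.9 × sin(59°) = 46.20 m
throw_B = 333 × sin(52.5°) = 264.2 m
total = 46.20 + 264.2 = 310 m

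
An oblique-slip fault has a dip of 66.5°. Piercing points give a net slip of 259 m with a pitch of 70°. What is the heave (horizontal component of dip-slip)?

dip-slip = net slip × sin(rake) = 259 m × sin(70°) = 243.4 m
heave = dip-slip × cos(dip) = 243.4 × cos(66.5°) = 97 m

97 m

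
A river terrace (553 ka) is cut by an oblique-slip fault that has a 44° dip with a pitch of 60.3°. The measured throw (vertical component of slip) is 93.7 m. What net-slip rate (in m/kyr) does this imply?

dip-slip = throw / sin(dip) = 93.7 / sin(44°) = 134.9 m
net slip = dip-slip / sin(rake) = 134.9 / sin(60.3°) = 155.3 m
rate = 155.3 m / 553 ka = 0.000281 m/yr = 0.281 m/kyr

0.281 m/kyr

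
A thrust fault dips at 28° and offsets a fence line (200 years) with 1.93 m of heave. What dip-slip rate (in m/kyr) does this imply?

10.9 m/kyr

dip-slip = heave / cos(dip) = 1.93 m / cos(28°) = 2.186 m
rate = 2.186 m / 200 years = 0.0109 m/yr = 10.9 m/kyr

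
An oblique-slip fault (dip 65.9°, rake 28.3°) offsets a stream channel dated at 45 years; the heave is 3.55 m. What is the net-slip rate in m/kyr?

408 m/kyr

dip-slip = heave / cos(dip) = 3.55 / cos(65.9°) = 8.694 m
net slip = dip-slip / sin(rake) = 8.694 / sin(28.3°) = 18.34 m
rate = 18.34 m / 45 years = 0.408 m/yr = 408 m/kyr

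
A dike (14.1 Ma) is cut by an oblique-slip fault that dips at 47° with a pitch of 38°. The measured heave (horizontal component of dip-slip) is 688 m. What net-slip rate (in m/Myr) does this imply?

dip-slip = heave / cos(dip) = 688 / cos(47°) = 1009 m
net slip = dip-slip / sin(rake) = 1009 / sin(38°) = 1639 m
rate = 1639 m / 14.1 Ma = 0.000116 m/yr = 116 m/Myr

116 m/Myr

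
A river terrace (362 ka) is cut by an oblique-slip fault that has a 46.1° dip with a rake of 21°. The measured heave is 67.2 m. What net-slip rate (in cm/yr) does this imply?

0.0747 cm/yr

dip-slip = heave / cos(dip) = 67.2 / cos(46.1°) = 96.91 m
net slip = dip-slip / sin(rake) = 96.91 / sin(21°) = 270.4 m
rate = 270.4 m / 362 ka = 0.000747 m/yr = 0.0747 cm/yr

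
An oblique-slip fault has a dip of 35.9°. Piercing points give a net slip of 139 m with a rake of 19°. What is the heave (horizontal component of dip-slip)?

36.7 m

dip-slip = net slip × sin(rake) = 139 m × sin(19°) = 45.25 m
heave = dip-slip × cos(dip) = 45.25 × cos(35.9°) = 36.7 m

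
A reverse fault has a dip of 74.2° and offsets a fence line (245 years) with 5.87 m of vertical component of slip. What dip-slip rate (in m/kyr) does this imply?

24.9 m/kyr

dip-slip = throw / sin(dip) = 5.87 m / sin(74.2°) = 6.100 m
rate = 6.100 m / 245 years = 0.0249 m/yr = 24.9 m/kyr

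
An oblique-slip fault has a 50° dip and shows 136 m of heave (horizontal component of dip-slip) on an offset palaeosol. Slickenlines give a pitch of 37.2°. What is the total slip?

350 m

dip-slip = heave / cos(dip) = 136 / cos(50°) = 211.6 m
net slip = dip-slip / sin(rake) = 211.6 / sin(37.2°) = 350 m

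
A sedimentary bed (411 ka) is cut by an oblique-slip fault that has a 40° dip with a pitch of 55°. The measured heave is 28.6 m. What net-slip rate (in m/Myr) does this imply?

dip-slip = heave / cos(dip) = 28.6 / cos(40°) = 37.33 m
net slip = dip-slip / sin(rake) = 37.33 / sin(55°) = 45.58 m
rate = 45.58 m / 411 ka = 0.000111 m/yr = 111 m/Myr

111 m/Myr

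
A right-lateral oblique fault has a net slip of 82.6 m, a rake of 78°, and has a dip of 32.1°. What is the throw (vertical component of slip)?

dip-slip = net slip × sin(rake) = 82.6 m × sin(78°) = 80.79 m
throw = dip-slip × sin(dip) = 80.79 × sin(32.1°) = 42.9 m

42.9 m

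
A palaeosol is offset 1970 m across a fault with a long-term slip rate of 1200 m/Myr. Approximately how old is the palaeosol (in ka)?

1640 ka

age = offset / rate = 1970 m / (1200 m/Myr) = 1.64e+06 yr = 1640 ka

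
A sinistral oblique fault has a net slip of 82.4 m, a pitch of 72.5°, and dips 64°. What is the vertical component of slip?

70.6 m

dip-slip = net slip × sin(rake) = 82.4 m × sin(72.5°) = 78.59 m
throw = dip-slip × sin(dip) = 78.59 × sin(64°) = 70.6 m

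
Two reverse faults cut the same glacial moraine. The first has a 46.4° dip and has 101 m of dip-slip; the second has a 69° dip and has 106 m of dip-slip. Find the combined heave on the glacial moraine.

heave_A = 101 × cos(46.4°) = 69.65 m
heave_B = 106 × cos(69°) = 37.99 m
total = 69.65 + 37.99 = 108 m

108 m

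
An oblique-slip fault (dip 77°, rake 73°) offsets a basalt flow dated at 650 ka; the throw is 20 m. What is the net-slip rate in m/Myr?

dip-slip = throw / sin(dip) = 20 / sin(77°) = 20.53 m
net slip = dip-slip / sin(rake) = 20.53 / sin(73°) = 21.46 m
rate = 21.46 m / 650 ka = 0.0000330 m/yr = 33 m/Myr

33 m/Myr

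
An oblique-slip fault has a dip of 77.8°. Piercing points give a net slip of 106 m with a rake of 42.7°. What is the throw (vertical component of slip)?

dip-slip = net slip × sin(rake) = 106 m × sin(42.7°) = 71.88 m
throw = dip-slip × sin(dip) = 71.88 × sin(77.8°) = 70.3 m

70.3 m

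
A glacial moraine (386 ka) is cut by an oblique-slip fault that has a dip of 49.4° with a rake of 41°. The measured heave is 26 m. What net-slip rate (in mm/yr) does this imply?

0.158 mm/yr

dip-slip = heave / cos(dip) = 26 / cos(49.4°) = 39.95 m
net slip = dip-slip / sin(rake) = 39.95 / sin(41°) = 60.90 m
rate = 60.90 m / 386 ka = 0.000158 m/yr = 0.158 mm/yr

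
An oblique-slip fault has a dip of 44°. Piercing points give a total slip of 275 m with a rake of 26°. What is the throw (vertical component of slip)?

dip-slip = net slip × sin(rake) = 275 m × sin(26°) = 120.6 m
throw = dip-slip × sin(dip) = 120.6 × sin(44°) = 83.7 m

83.7 m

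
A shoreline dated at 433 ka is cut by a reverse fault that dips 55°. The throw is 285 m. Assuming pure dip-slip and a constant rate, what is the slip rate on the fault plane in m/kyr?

0.804 m/kyr

dip-slip = throw / sin(dip) = 285 m / sin(55°) = 347.9 m
rate = 347.9 m / 433 ka = 0.000804 m/yr = 0.804 m/kyr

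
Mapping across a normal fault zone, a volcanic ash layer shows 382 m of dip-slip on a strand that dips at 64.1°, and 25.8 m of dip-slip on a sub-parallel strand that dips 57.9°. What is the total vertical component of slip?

throw_A = 382 × sin(64.1°) = 343.6 m
throw_B = 25.8 × sin(57.9°) = 21.86 m
total = 343.6 + 21.86 = 365 m

365 m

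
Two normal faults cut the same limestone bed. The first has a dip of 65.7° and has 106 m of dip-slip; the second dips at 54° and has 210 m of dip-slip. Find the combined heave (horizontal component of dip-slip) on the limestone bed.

167 m

heave_A = 106 × cos(65.7°) = 43.62 m
heave_B = 210 × cos(54°) = 123.4 m
total = 43.62 + 123.4 = 167 m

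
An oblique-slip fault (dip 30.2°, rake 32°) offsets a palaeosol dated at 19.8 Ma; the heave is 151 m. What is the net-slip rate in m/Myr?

16.7 m/Myr

dip-slip = heave / cos(dip) = 151 / cos(30.2°) = 174.7 m
net slip = dip-slip / sin(rake) = 174.7 / sin(32°) = 329.7 m
rate = 329.7 m / 19.8 Ma = 0.0000167 m/yr = 16.7 m/Myr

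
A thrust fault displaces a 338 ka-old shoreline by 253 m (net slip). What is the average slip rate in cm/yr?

0.0749 cm/yr

rate = 253 m / 338 ka = 0.000749 m/yr = 0.0749 cm/yr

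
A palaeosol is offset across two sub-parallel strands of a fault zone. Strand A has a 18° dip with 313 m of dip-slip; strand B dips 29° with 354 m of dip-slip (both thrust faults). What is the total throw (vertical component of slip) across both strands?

268 m

throw_A = 313 × sin(18°) = 96.72 m
throw_B = 354 × sin(29°) = 171.6 m
total = 96.72 + 171.6 = 268 m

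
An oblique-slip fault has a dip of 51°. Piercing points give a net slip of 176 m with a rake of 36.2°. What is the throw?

80.8 m

dip-slip = net slip × sin(rake) = 176 m × sin(36.2°) = 103.9 m
throw = dip-slip × sin(dip) = 103.9 × sin(51°) = 80.8 m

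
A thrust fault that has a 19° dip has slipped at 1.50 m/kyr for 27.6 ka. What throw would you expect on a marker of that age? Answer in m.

13.5 m

dip-slip = rate × time = 1.50 m/kyr × 27.6 ka = 41.40 m
throw = dip-slip × sin(dip) = 41.40 × sin(19°) = 13.5 m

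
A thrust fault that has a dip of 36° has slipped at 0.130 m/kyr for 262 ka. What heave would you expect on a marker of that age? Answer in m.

27.6 m

dip-slip = rate × time = 0.130 m/kyr × 262 ka = 34.06 m
heave = dip-slip × cos(dip) = 34.06 × cos(36°) = 27.6 m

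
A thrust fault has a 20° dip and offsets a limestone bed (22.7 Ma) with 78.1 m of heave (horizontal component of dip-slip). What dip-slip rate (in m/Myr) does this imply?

3.66 m/Myr

dip-slip = heave / cos(dip) = 78.1 m / cos(20°) = 83.11 m
rate = 83.11 m / 22.7 Ma = 0.00000366 m/yr = 3.66 m/Myr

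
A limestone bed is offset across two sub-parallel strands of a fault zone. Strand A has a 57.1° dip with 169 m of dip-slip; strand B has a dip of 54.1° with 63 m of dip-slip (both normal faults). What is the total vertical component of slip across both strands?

throw_A = 169 × sin(57.1°) = 141.9 m
throw_B = 63 × sin(54.1°) = 51.03 m
total = 141.9 + 51.03 = 193 m

193 m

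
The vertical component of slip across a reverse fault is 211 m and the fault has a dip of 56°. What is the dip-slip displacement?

255 m

dip-slip = throw / sin(dip) = 211 / sin(56°) = 255 m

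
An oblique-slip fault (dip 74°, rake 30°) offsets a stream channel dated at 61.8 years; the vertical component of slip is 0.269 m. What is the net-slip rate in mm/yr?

dip-slip = throw / sin(dip) = 0.269 / sin(74°) = 0.2798 m
net slip = dip-slip / sin(rake) = 0.2798 / sin(30°) = 0.5597 m
rate = 0.5597 m / 61.8 years = 0.00906 m/yr = 9.06 mm/yr

9.06 mm/yr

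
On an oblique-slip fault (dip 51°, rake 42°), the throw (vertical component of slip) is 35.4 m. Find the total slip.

dip-slip = throw / sin(dip) = 35.4 / sin(51°) = 45.55 m
net slip = dip-slip / sin(rake) = 45.55 / sin(42°) = 68.1 m

68.1 m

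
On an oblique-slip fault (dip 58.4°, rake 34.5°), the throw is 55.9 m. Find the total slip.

dip-slip = throw / sin(dip) = 55.9 / sin(58.4°) = 65.63 m
net slip = dip-slip / sin(rake) = 65.63 / sin(34.5°) = 116 m

116 m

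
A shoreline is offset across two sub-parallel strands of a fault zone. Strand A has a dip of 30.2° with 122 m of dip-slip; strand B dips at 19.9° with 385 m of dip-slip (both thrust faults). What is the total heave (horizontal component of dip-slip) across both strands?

467 m

heave_A = 122 × cos(30.2°) = 105.4 m
heave_B = 385 × cos(19.9°) = 362 m
total = 105.4 + 362 = 467 m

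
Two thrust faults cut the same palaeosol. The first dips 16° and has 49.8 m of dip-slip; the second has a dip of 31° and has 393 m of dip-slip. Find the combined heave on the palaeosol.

385 m

heave_A = 49.8 × cos(16°) = 47.87 m
heave_B = 393 × cos(31°) = 336.9 m
total = 47.87 + 336.9 = 385 m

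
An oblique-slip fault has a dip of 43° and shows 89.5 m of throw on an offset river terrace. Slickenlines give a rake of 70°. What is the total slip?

dip-slip = throw / sin(dip) = 89.5 / sin(43°) = 131.2 m
net slip = dip-slip / sin(rake) = 131.2 / sin(70°) = 140 m

140 m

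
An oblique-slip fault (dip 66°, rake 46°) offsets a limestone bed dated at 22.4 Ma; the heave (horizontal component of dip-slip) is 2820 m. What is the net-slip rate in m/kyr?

dip-slip = heave / cos(dip) = 2820 / cos(66°) = 6933 m
net slip = dip-slip / sin(rake) = 6933 / sin(46°) = 9638 m
rate = 9638 m / 22.4 Ma = 0.000430 m/yr = 0.430 m/kyr

0.430 m/kyr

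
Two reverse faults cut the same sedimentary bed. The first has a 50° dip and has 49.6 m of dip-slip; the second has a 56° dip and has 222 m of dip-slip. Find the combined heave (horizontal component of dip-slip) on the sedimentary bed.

156 m

heave_A = 49.6 × cos(50°) = 31.88 m
heave_B = 222 × cos(56°) = 124.1 m
total = 31.88 + 124.1 = 156 m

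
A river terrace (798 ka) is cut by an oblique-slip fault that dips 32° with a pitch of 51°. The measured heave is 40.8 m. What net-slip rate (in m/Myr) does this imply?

dip-slip = heave / cos(dip) = 40.8 / cos(32°) = 48.11 m
net slip = dip-slip / sin(rake) = 48.11 / sin(51°) = 61.91 m
rate = 61.91 m / 798 ka = 0.0000776 m/yr = 77.6 m/Myr

77.6 m/Myr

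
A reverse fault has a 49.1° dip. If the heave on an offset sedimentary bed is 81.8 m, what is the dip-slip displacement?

125 m

dip-slip = heave / cos(dip) = 81.8 / cos(49.1°) = 125 m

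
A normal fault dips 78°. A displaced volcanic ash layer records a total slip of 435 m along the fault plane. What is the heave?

heave = dip-slip × cos(dip) = 435 m × cos(78°) = 90.4 m

90.4 m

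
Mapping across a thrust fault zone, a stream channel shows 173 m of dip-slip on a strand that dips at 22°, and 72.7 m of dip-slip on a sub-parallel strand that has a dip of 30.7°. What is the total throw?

102 m

throw_A = 173 × sin(22°) = 64.81 m
throw_B = 72.7 × sin(30.7°) = 37.12 m
total = 64.81 + 37.12 = 102 m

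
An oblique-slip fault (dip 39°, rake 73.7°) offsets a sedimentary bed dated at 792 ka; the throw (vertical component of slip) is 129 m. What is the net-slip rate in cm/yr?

dip-slip = throw / sin(dip) = 129 / sin(39°) = 205 m
net slip = dip-slip / sin(rake) = 205 / sin(73.7°) = 213.6 m
rate = 213.6 m / 792 ka = 0.000270 m/yr = 0.0270 cm/yr

0.0270 cm/yr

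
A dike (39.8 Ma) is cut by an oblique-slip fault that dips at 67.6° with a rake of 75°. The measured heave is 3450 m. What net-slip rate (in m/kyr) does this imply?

0.235 m/kyr

dip-slip = heave / cos(dip) = 3450 / cos(67.6°) = 9053 m
net slip = dip-slip / sin(rake) = 9053 / sin(75°) = 9373 m
rate = 9373 m / 39.8 Ma = 0.000235 m/yr = 0.235 m/kyr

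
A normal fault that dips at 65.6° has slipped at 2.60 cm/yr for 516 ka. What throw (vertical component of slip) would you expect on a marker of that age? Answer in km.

dip-slip = rate × time = 2.60 cm/yr × 516 ka = 13420 m
throw = dip-slip × sin(dip) = 13420 × sin(65.6°) = 12200 m = 12.2 km

12.2 km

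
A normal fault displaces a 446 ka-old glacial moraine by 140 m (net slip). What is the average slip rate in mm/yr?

rate = 140 m / 446 ka = 0.000314 m/yr = 0.314 mm/yr

0.314 mm/yr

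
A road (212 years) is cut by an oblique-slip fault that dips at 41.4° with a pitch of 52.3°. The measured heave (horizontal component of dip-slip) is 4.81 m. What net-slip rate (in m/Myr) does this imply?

38200 m/Myr

dip-slip = heave / cos(dip) = 4.81 / cos(41.4°) = 6.412 m
net slip = dip-slip / sin(rake) = 6.412 / sin(52.3°) = 8.104 m
rate = 8.104 m / 212 years = 0.0382 m/yr = 38200 m/Myr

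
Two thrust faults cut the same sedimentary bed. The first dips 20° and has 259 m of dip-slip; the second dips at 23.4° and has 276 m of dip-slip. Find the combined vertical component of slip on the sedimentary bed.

throw_A = 259 × sin(20°) = 88.58 m
throw_B = 276 × sin(23.4°) = 109.6 m
total = 88.58 + 109.6 = 198 m

198 m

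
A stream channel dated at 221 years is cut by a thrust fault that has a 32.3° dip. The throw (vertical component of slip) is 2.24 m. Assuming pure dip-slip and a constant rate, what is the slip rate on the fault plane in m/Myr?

dip-slip = throw / sin(dip) = 2.24 m / sin(32.3°) = 4.192 m
rate = 4.192 m / 221 years = 0.0190 m/yr = 19000 m/Myr

19000 m/Myr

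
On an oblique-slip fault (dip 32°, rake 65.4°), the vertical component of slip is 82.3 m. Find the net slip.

dip-slip = throw / sin(dip) = 82.3 / sin(32°) = 155.3 m
net slip = dip-slip / sin(rake) = 155.3 / sin(65.4°) = 171 m

171 m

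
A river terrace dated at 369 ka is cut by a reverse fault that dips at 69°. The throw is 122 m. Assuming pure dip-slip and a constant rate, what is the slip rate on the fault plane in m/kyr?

0.354 m/kyr

dip-slip = throw / sin(dip) = 122 m / sin(69°) = 130.7 m
rate = 130.7 m / 369 ka = 0.000354 m/yr = 0.354 m/kyr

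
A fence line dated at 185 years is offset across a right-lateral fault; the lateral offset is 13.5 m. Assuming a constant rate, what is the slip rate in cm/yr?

7.30 cm/yr

rate = 13.5 m / 185 years = 0.0730 m/yr = 7.30 cm/yr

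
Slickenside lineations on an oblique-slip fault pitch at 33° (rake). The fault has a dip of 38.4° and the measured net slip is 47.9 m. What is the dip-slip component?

26.1 m

dip-slip = net slip × sin(rake) = 47.9 m × sin(33°) = 26.1 m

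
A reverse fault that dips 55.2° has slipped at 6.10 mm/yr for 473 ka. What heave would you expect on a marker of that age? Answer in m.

dip-slip = rate × time = 6.10 mm/yr × 473 ka = 2885 m
heave = dip-slip × cos(dip) = 2885 × cos(55.2°) = 1650 m

1650 m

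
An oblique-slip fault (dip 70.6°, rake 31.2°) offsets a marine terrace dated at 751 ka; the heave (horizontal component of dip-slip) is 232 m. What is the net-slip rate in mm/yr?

1.80 mm/yr

dip-slip = heave / cos(dip) = 232 / cos(70.6°) = 698.5 m
net slip = dip-slip / sin(rake) = 698.5 / sin(31.2°) = 1348 m
rate = 1348 m / 751 ka = 0.00180 m/yr = 1.80 mm/yr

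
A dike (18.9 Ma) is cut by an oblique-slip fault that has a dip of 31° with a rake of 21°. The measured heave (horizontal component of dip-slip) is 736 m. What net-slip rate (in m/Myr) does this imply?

dip-slip = heave / cos(dip) = 736 / cos(31°) = 858.6 m
net slip = dip-slip / sin(rake) = 858.6 / sin(21°) = 2396 m
rate = 2396 m / 18.9 Ma = 0.000127 m/yr = 127 m/Myr

127 m/Myr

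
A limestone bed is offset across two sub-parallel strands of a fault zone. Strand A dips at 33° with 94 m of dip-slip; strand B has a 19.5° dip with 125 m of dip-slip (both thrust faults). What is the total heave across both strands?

heave_A = 94 × cos(33°) = 78.84 m
heave_B = 125 × cos(19.5°) = 117.8 m
total = 78.84 + 117.8 = 197 m

197 m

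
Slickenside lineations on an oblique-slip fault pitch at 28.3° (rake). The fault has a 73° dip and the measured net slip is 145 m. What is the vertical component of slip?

dip-slip = net slip × sin(rake) = 145 m × sin(28.3°) = 68.74 m
throw = dip-slip × sin(dip) = 68.74 × sin(73°) = 65.7 m

65.7 m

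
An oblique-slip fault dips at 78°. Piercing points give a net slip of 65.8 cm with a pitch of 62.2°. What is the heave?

12.1 cm

dip-slip = net slip × sin(rake) = 65.8 cm × sin(62.2°) = 58.21 cm
heave = dip-slip × cos(dip) = 58.21 × cos(78°) = 12.1 cm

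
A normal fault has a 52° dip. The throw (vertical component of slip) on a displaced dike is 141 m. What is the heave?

heave = throw / tan(dip) = 141 / tan(52°) = 110 m

110 m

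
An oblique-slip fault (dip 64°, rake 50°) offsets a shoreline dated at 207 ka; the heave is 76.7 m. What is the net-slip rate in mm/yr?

dip-slip = heave / cos(dip) = 76.7 / cos(64°) = 175 m
net slip = dip-slip / sin(rake) = 175 / sin(50°) = 228.4 m
rate = 228.4 m / 207 ka = 0.00110 m/yr = 1.10 mm/yr

1.10 mm/yr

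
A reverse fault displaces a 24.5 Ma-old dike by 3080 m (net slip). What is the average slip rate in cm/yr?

0.0126 cm/yr

rate = 3080 m / 24.5 Ma = 0.000126 m/yr = 0.0126 cm/yr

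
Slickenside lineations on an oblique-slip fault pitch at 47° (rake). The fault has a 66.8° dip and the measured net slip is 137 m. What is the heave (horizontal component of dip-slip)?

39.5 m

dip-slip = net slip × sin(rake) = 137 m × sin(47°) = 100.2 m
heave = dip-slip × cos(dip) = 100.2 × cos(66.8°) = 39.5 m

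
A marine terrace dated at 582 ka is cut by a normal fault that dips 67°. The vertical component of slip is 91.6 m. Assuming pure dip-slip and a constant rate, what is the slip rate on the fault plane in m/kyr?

dip-slip = throw / sin(dip) = 91.6 m / sin(67°) = 99.51 m
rate = 99.51 m / 582 ka = 0.000171 m/yr = 0.171 m/kyr

0.171 m/kyr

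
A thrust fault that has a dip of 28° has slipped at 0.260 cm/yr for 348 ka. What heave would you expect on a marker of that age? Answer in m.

799 m

dip-slip = rate × time = 0.260 cm/yr × 348 ka = 904.8 m
heave = dip-slip × cos(dip) = 904.8 × cos(28°) = 799 m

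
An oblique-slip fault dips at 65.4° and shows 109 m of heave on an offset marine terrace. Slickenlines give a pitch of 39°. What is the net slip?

416 m

dip-slip = heave / cos(dip) = 109 / cos(65.4°) = 261.8 m
net slip = dip-slip / sin(rake) = 261.8 / sin(39°) = 416 m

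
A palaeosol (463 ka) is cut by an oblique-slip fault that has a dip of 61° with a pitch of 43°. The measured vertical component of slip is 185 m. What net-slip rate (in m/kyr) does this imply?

dip-slip = throw / sin(dip) = 185 / sin(61°) = 211.5 m
net slip = dip-slip / sin(rake) = 211.5 / sin(43°) = 310.1 m
rate = 310.1 m / 463 ka = 0.000670 m/yr = 0.670 m/kyr

0.670 m/kyr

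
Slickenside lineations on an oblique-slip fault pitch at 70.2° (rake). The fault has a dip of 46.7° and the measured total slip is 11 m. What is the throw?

dip-slip = net slip × sin(rake) = 11 m × sin(70.2°) = 10.35 m
throw = dip-slip × sin(dip) = 10.35 × sin(46.7°) = 7.53 m

7.53 m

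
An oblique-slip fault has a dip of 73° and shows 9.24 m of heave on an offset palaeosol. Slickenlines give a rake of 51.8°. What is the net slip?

40.2 m

dip-slip = heave / cos(dip) = 9.24 / cos(73°) = 31.60 m
net slip = dip-slip / sin(rake) = 31.60 / sin(51.8°) = 40.2 m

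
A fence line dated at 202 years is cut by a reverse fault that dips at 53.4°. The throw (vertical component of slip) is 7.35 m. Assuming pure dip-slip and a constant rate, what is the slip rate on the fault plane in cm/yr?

dip-slip = throw / sin(dip) = 7.35 m / sin(53.4°) = 9.155 m
rate = 9.155 m / 202 years = 0.0453 m/yr = 4.53 cm/yr

4.53 cm/yr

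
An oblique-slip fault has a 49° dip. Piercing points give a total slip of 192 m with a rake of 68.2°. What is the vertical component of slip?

dip-slip = net slip × sin(rake) = 192 m × sin(68.2°) = 178.3 m
throw = dip-slip × sin(dip) = 178.3 × sin(49°) = 135 m

135 m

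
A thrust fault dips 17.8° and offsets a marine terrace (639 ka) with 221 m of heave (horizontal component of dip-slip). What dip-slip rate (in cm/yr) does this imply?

0.0363 cm/yr

dip-slip = heave / cos(dip) = 221 m / cos(17.8°) = 232.1 m
rate = 232.1 m / 639 ka = 0.000363 m/yr = 0.0363 cm/yr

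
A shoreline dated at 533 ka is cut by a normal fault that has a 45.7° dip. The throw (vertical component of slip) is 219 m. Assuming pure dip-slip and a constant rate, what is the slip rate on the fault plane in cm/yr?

dip-slip = throw / sin(dip) = 219 m / sin(45.7°) = 306 m
rate = 306 m / 533 ka = 0.000574 m/yr = 0.0574 cm/yr

0.0574 cm/yr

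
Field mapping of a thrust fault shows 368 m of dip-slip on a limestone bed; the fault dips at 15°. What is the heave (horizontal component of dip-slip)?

355 m

heave = dip-slip × cos(dip) = 368 m × cos(15°) = 355 m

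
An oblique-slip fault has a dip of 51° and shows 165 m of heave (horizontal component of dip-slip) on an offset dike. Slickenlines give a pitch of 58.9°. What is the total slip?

306 m

dip-slip = heave / cos(dip) = 165 / cos(51°) = 262.2 m
net slip = dip-slip / sin(rake) = 262.2 / sin(58.9°) = 306 m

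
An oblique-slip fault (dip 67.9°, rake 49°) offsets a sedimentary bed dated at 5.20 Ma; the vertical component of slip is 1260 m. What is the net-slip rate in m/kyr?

0.347 m/kyr

dip-slip = throw / sin(dip) = 1260 / sin(67.9°) = 1360 m
net slip = dip-slip / sin(rake) = 1360 / sin(49°) = 1802 m
rate = 1802 m / 5.20 Ma = 0.000347 m/yr = 0.347 m/kyr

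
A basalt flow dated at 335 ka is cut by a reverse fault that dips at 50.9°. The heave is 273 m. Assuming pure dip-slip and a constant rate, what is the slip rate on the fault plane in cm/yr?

0.129 cm/yr

dip-slip = heave / cos(dip) = 273 m / cos(50.9°) = 432.9 m
rate = 432.9 m / 335 ka = 0.00129 m/yr = 0.129 cm/yr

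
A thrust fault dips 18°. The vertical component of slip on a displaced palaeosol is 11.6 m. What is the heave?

35.7 m

heave = throw / tan(dip) = 11.6 / tan(18°) = 35.7 m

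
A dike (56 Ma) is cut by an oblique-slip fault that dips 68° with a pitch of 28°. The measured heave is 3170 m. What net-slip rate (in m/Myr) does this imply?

dip-slip = heave / cos(dip) = 3170 / cos(68°) = 8462 m
net slip = dip-slip / sin(rake) = 8462 / sin(28°) = 18020 m
rate = 18020 m / 56 Ma = 0.000322 m/yr = 322 m/Myr

322 m/Myr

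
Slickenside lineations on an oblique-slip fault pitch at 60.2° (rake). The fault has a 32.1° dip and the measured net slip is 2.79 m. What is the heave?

2.05 m

dip-slip = net slip × sin(rake) = 2.79 m × sin(60.2°) = 2.421 m
heave = dip-slip × cos(dip) = 2.421 × cos(32.1°) = 2.05 m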